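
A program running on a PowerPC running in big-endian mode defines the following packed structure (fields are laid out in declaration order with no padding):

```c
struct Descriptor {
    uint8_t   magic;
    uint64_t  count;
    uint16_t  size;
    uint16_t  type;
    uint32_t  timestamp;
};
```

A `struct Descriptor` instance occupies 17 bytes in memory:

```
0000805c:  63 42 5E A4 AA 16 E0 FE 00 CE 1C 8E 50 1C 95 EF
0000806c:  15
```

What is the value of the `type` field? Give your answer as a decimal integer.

36432

`type` follows `magic` (1 B), `count` (8 B), `size` (2 B), so it starts at offset 1 + 8 + 2 = 11 and occupies 2 bytes.
Bytes at offsets 11..12: 8E 50.
Big-endian: lowest address holds the most-significant byte.
The bytes are already most-significant first: 0x8E50.
0x8E50 = 36432.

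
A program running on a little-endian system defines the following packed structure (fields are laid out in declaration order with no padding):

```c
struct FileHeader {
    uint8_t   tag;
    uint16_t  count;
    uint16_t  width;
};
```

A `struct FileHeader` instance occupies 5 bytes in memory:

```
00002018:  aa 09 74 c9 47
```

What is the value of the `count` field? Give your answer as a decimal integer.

29705

`count` follows `tag` (1 byte), so it starts at byte offset 1 and occupies 2 bytes.
Bytes at offsets 1..2: 09 74.
Little-endian stores the least-significant byte at the lowest address.
Reassemble most-significant byte first: 74 09 → 0x7409.
0x7409 = 29705.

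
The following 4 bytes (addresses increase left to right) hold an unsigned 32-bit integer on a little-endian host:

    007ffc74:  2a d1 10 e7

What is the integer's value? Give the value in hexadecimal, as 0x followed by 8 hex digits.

0xE710D12A

Little-endian: lowest address holds the least-significant byte.
Reassemble most-significant byte first: E7 10 D1 2A → 0xE710D12A.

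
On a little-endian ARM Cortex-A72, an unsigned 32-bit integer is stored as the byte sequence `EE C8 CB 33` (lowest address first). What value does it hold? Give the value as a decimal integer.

Little-endian stores the least-significant byte at the lowest address.
Reassemble most-significant byte first: 33 CB C8 EE → 0x33CBC8EE.
0x33CBC8EE = 868993262.

868993262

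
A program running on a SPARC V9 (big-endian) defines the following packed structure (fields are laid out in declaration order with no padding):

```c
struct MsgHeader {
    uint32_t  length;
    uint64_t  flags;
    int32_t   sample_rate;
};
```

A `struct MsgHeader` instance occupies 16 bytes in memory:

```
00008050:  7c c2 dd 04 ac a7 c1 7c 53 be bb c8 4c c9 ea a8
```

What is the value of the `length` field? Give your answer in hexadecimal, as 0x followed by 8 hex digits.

`length` is the first field, at byte offset 0, occupying 4 bytes.
Bytes at offsets 0..3: 7C C2 DD 04.
Big-endian stores the most-significant byte at the lowest address.
The bytes are already most-significant first: 0x7CC2DD04.

0x7CC2DD04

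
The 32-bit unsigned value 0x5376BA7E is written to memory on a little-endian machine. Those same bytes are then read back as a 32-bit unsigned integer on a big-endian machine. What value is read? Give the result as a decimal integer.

Stored little-endian, the bytes at ascending addresses are 7E BA 76 53.
Read back as big-endian, the last byte is least significant, giving 0x7EBA7653.
0x7EBA7653 = 2126149203.

2126149203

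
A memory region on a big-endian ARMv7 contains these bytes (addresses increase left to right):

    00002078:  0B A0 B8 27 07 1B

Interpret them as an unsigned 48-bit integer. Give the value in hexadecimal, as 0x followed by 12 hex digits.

0x0BA0B827071B

In big-endian order the high byte comes first in memory.
The bytes are already most-significant first: 0x0BA0B827071B.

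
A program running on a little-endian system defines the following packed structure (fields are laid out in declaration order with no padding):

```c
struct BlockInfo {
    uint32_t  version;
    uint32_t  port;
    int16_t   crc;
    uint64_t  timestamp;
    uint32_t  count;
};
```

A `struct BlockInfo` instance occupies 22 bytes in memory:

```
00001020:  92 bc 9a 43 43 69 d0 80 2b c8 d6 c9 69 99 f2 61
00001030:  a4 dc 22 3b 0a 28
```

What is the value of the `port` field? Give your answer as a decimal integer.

2161142083

`port` follows `version` (4 bytes), so it starts at byte offset 4 and occupies 4 bytes.
Bytes at offsets 4..7: 43 69 D0 80.
In little-endian order the low byte comes first in memory.
Reassemble most-significant byte first: 80 D0 69 43 → 0x80D06943.
0x80D06943 = 2161142083.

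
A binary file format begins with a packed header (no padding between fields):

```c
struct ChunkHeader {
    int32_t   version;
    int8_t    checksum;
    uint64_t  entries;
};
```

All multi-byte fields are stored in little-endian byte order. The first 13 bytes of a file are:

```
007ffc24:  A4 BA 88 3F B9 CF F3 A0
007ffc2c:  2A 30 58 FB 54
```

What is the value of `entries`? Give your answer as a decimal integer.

`entries` follows `version` (4 B), `checksum` (1 B), so it starts at offset 4 + 1 = 5 and occupies 8 bytes.
Bytes at offsets 5..12: CF F3 A0 2A 30 58 FB 54.
In little-endian order the low byte comes first in memory.
Reassemble most-significant byte first: 54 FB 58 30 2A A0 F3 CF → 0x54FB58302AA0F3CF.
0x54FB58302AA0F3CF = 6123585082237187023.

6123585082237187023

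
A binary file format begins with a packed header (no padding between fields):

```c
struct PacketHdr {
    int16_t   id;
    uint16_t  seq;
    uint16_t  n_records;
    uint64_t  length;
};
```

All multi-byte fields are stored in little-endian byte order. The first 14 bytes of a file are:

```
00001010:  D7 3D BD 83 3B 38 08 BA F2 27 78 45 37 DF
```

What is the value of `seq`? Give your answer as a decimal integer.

`seq` follows `id` (2 bytes), so it starts at byte offset 2 and occupies 2 bytes.
Bytes at offsets 2..3: BD 83.
In little-endian order the low byte comes first in memory.
Reassemble most-significant byte first: 83 BD → 0x83BD.
0x83BD = 33725.

33725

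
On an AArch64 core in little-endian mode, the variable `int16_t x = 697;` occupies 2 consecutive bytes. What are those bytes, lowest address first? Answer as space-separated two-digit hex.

697 in hexadecimal, padded to 16 bits, is 0x02B9.
Split into bytes (most-significant first): 02 B9.
Little-endian stores the least-significant byte at the lowest address.
So at ascending addresses the bytes are B9 02.

B9 02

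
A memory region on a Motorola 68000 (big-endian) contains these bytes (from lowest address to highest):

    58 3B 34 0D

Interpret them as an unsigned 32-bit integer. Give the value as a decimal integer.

In big-endian order the high byte comes first in memory.
The bytes are already most-significant first: 0x583B340D.
0x583B340D = 1480274957.

1480274957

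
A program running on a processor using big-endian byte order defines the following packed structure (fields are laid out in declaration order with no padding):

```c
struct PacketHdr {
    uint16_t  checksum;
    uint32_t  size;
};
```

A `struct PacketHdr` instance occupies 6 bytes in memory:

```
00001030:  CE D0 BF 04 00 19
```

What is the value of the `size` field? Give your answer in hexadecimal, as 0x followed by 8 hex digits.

`size` follows `checksum` (2 bytes), so it starts at byte offset 2 and occupies 4 bytes.
Bytes at offsets 2..5: BF 04 00 19.
In big-endian order the high byte comes first in memory.
The bytes are already most-significant first: 0xBF040019.

0xBF040019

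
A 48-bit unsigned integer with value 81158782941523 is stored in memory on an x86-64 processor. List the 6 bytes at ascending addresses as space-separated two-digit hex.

53 79 6D 40 D0 49

81158782941523 in hexadecimal, padded to 48 bits, is 0x49D0406D7953.
Split into bytes (most-significant first): 49 D0 40 6D 79 53.
Little-endian: lowest address holds the least-significant byte.
So at ascending addresses the bytes are 53 79 6D 40 D0 49.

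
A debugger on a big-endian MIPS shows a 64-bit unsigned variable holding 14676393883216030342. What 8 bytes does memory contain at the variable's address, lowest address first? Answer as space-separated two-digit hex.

14676393883216030342 in hexadecimal, padded to 64 bits, is 0xCBAD067A58CEAA86.
Split into bytes (most-significant first): CB AD 06 7A 58 CE AA 86.
In big-endian order the high byte comes first in memory.
So the memory order matches the most-significant-first order: CB AD 06 7A 58 CE AA 86.

CB AD 06 7A 58 CE AA 86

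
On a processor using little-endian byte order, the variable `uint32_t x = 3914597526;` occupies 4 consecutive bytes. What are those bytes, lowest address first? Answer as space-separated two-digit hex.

96 04 54 E9

3914597526 in hexadecimal, padded to 32 bits, is 0xE9540496.
Split into bytes (most-significant first): E9 54 04 96.
In little-endian order the low byte comes first in memory.
So at ascending addresses the bytes are 96 04 54 E9.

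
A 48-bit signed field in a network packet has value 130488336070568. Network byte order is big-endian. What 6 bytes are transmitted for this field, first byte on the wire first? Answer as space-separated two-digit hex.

76 AD AE EB 37 A8

130488336070568 in hexadecimal, padded to 48 bits, is 0x76ADAEEB37A8.
Split into bytes (most-significant first): 76 AD AE EB 37 A8.
In big-endian order the high byte comes first in memory.
So the memory order matches the most-significant-first order: 76 AD AE EB 37 A8.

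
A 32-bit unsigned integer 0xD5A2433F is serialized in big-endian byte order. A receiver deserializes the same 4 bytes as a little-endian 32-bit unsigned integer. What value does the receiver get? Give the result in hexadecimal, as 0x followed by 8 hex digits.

Stored big-endian, the bytes at ascending addresses are D5 A2 43 3F.
Read back as little-endian, the first byte is least significant, giving 0x3F43A2D5.

0x3F43A2D5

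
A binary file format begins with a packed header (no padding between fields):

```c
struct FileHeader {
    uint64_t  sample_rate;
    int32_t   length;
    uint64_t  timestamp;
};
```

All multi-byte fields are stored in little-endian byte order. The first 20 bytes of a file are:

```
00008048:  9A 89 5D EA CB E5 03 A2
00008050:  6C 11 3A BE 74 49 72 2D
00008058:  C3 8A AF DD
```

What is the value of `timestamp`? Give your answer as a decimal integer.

15974138974192159092

`timestamp` follows `sample_rate` (8 B), `length` (4 B), so it starts at offset 8 + 4 = 12 and occupies 8 bytes.
Bytes at offsets 12..19: 74 49 72 2D C3 8A AF DD.
Little-endian stores the least-significant byte at the lowest address.
Reassemble most-significant byte first: DD AF 8A C3 2D 72 49 74 → 0xDDAF8AC32D724974.
0xDDAF8AC32D724974 = 15974138974192159092.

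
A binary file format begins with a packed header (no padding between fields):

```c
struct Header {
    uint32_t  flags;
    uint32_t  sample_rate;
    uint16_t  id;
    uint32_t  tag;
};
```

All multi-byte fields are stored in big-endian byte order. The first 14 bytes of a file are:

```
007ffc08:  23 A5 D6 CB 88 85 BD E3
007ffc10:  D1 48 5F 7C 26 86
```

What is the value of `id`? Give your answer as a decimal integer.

53576

`id` follows `flags` (4 B), `sample_rate` (4 B), so it starts at offset 4 + 4 = 8 and occupies 2 bytes.
Bytes at offsets 8..9: D1 48.
Big-endian stores the most-significant byte at the lowest address.
The bytes are already most-significant first: 0xD148.
0xD148 = 53576.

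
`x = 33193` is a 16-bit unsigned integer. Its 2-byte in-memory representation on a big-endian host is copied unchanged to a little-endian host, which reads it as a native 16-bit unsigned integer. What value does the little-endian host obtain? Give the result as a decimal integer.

33193 in 16-bit hexadecimal is 0x81A9.
Stored big-endian, the bytes at ascending addresses are 81 A9.
Read back as little-endian, the first byte is least significant, giving 0xA981.
0xA981 = 43393.

43393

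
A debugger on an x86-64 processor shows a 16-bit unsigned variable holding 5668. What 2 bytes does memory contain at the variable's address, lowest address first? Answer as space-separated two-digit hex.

5668 in hexadecimal, padded to 16 bits, is 0x1624.
Split into bytes (most-significant first): 16 24.
In little-endian order the low byte comes first in memory.
So at ascending addresses the bytes are 24 16.

24 16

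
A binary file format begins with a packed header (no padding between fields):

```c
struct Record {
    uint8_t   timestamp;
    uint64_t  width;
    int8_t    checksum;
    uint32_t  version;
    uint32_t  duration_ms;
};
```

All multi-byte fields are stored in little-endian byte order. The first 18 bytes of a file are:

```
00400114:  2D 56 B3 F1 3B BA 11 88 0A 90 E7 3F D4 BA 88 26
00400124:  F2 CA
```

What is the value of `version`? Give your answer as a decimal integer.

`version` follows `timestamp` (1 B), `width` (8 B), `checksum` (1 B), so it starts at offset 1 + 8 + 1 = 10 and occupies 4 bytes.
Bytes at offsets 10..13: E7 3F D4 BA.
Little-endian: lowest address holds the least-significant byte.
Reassemble most-significant byte first: BA D4 3F E7 → 0xBAD43FE7.
0xBAD43FE7 = 3134472167.

3134472167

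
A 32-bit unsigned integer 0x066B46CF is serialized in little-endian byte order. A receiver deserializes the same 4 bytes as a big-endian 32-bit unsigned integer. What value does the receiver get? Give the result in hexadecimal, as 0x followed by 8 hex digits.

0xCF466B06

Stored little-endian, the bytes at ascending addresses are CF 46 6B 06.
Read back as big-endian, the last byte is least significant, giving 0xCF466B06.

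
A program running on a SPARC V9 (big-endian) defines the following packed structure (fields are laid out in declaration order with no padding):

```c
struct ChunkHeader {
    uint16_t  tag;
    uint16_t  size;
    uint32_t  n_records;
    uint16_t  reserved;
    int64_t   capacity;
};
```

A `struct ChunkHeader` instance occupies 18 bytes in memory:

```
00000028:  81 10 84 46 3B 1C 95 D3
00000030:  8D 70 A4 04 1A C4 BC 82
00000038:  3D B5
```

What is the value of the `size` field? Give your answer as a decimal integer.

33862

`size` follows `tag` (2 bytes), so it starts at byte offset 2 and occupies 2 bytes.
Bytes at offsets 2..3: 84 46.
Big-endian stores the most-significant byte at the lowest address.
The bytes are already most-significant first: 0x8446.
0x8446 = 33862.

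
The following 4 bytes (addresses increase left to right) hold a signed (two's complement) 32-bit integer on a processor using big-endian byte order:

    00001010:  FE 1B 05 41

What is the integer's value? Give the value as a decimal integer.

In big-endian order the high byte comes first in memory.
The bytes are already most-significant first: 0xFE1B0541.
Top bit is set, so as a signed 32-bit value this is 0xFE1B0541 − 2^32 = -31783615.

-31783615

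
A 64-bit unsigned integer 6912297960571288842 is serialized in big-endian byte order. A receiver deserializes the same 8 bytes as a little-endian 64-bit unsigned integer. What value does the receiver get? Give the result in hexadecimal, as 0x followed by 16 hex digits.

0x0A3D82495F6AED5F

6912297960571288842 in 64-bit hexadecimal is 0x5FED6A5F49823D0A.
Stored big-endian, the bytes at ascending addresses are 5F ED 6A 5F 49 82 3D 0A.
Read back as little-endian, the first byte is least significant, giving 0x0A3D82495F6AED5F.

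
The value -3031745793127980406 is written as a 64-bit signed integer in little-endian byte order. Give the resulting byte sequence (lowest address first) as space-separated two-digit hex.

Two's complement of -3031745793127980406 in 64 bits: 3031745793127980406 = 0x2A12ECBC68AD9D76; invert → 0xD5ED134397526289; add 1 → 0xD5ED13439752628A.
Split into bytes (most-significant first): D5 ED 13 43 97 52 62 8A.
Little-endian stores the least-significant byte at the lowest address.
So at ascending addresses the bytes are 8A 62 52 97 43 13 ED D5.

8A 62 52 97 43 13 ED D5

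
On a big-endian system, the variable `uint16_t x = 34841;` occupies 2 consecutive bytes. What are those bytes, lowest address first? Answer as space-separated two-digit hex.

34841 in hexadecimal, padded to 16 bits, is 0x8819.
Split into bytes (most-significant first): 88 19.
Big-endian: lowest address holds the most-significant byte.
So the memory order matches the most-significant-first order: 88 19.

88 19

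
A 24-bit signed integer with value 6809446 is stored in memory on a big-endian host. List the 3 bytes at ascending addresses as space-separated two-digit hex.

67 E7 66

6809446 in hexadecimal, padded to 24 bits, is 0x67E766.
Split into bytes (most-significant first): 67 E7 66.
In big-endian order the high byte comes first in memory.
So the memory order matches the most-significant-first order: 67 E7 66.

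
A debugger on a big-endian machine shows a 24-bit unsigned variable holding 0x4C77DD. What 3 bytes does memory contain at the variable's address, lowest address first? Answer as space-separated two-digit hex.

4C 77 DD

Split into bytes (most-significant first): 4C 77 DD.
Big-endian: lowest address holds the most-significant byte.
So the memory order matches the most-significant-first order: 4C 77 DD.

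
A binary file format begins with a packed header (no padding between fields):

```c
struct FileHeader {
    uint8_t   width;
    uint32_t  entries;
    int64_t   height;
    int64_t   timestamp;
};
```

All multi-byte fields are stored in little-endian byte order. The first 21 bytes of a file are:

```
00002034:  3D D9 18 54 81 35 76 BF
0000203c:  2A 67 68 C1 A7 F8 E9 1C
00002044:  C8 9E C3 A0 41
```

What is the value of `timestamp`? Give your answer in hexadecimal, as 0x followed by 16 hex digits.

0x41A0C39EC81CE9F8

`timestamp` follows `width` (1 B), `entries` (4 B), `height` (8 B), so it starts at offset 1 + 4 + 8 = 13 and occupies 8 bytes.
Bytes at offsets 13..20: F8 E9 1C C8 9E C3 A0 41.
In little-endian order the low byte comes first in memory.
Reassemble most-significant byte first: 41 A0 C3 9E C8 1C E9 F8 → 0x41A0C39EC81CE9F8.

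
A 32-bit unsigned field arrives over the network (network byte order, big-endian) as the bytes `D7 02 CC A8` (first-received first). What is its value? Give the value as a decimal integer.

Big-endian: lowest address holds the most-significant byte.
The bytes are already most-significant first: 0xD702CCA8.
0xD702CCA8 = 3607284904.

3607284904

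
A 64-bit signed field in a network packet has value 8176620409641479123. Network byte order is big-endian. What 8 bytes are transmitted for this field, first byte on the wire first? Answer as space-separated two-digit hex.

8176620409641479123 in hexadecimal, padded to 64 bits, is 0x717930F0E3E3ABD3.
Split into bytes (most-significant first): 71 79 30 F0 E3 E3 AB D3.
In big-endian order the high byte comes first in memory.
So the memory order matches the most-significant-first order: 71 79 30 F0 E3 E3 AB D3.

71 79 30 F0 E3 E3 AB D3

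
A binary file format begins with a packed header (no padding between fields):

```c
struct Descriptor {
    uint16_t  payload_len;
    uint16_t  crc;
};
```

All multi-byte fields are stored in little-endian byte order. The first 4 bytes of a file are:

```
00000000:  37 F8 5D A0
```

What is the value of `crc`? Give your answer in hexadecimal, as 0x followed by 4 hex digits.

`crc` follows `payload_len` (2 bytes), so it starts at byte offset 2 and occupies 2 bytes.
Bytes at offsets 2..3: 5D A0.
Little-endian: lowest address holds the least-significant byte.
Reassemble most-significant byte first: A0 5D → 0xA05D.

0xA05D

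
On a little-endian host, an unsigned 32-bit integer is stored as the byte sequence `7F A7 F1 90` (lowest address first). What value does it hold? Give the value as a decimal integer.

Little-endian: lowest address holds the least-significant byte.
Reassemble most-significant byte first: 90 F1 A7 7F → 0x90F1A77F.
0x90F1A77F = 2431756159.

2431756159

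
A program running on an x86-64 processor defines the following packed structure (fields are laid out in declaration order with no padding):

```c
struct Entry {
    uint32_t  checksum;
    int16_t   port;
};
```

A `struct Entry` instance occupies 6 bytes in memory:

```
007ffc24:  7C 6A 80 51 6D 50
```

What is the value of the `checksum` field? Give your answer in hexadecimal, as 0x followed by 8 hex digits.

`checksum` is the first field, at byte offset 0, occupying 4 bytes.
Bytes at offsets 0..3: 7C 6A 80 51.
In little-endian order the low byte comes first in memory.
Reassemble most-significant byte first: 51 80 6A 7C → 0x51806A7C.

0x51806A7C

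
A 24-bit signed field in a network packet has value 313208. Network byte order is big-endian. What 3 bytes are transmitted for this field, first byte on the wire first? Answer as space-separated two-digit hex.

04 C7 78

313208 in hexadecimal, padded to 24 bits, is 0x04C778.
Split into bytes (most-significant first): 04 C7 78.
In big-endian order the high byte comes first in memory.
So the memory order matches the most-significant-first order: 04 C7 78.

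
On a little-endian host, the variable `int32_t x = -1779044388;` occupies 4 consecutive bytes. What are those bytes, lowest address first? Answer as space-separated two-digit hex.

Two's complement of -1779044388 in 32 bits: 1779044388 = 0x6A0A1024; invert → 0x95F5EFDB; add 1 → 0x95F5EFDC.
Split into bytes (most-significant first): 95 F5 EF DC.
Little-endian: lowest address holds the least-significant byte.
So at ascending addresses the bytes are DC EF F5 95.

DC EF F5 95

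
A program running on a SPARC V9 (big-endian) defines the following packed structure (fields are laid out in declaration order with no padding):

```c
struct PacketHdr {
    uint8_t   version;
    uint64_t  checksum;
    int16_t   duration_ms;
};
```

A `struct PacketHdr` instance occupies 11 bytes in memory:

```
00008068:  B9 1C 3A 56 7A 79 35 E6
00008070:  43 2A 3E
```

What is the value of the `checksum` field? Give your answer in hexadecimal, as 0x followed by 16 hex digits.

`checksum` follows `version` (1 byte), so it starts at byte offset 1 and occupies 8 bytes.
Bytes at offsets 1..8: 1C 3A 56 7A 79 35 E6 43.
In big-endian order the high byte comes first in memory.
The bytes are already most-significant first: 0x1C3A567A7935E643.

0x1C3A567A7935E643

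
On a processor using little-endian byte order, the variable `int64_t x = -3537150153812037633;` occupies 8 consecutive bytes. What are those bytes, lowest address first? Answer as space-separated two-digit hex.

FF AF D0 FC AC 84 E9 CE

Two's complement of -3537150153812037633 in 64 bits: 3537150153812037633 = 0x31167B53032F5001; invert → 0xCEE984ACFCD0AFFE; add 1 → 0xCEE984ACFCD0AFFF.
Split into bytes (most-significant first): CE E9 84 AC FC D0 AF FF.
In little-endian order the low byte comes first in memory.
So at ascending addresses the bytes are FF AF D0 FC AC 84 E9 CE.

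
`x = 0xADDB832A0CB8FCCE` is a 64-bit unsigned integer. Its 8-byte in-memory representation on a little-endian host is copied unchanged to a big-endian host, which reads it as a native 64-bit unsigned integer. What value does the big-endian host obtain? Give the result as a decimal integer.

14914998428336642989

Stored little-endian, the bytes at ascending addresses are CE FC B8 0C 2A 83 DB AD.
Read back as big-endian, the last byte is least significant, giving 0xCEFCB80C2A83DBAD.
0xCEFCB80C2A83DBAD = 14914998428336642989.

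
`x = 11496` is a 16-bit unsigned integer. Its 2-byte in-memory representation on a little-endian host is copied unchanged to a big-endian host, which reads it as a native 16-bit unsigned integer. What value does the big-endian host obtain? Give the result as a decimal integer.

11496 in 16-bit hexadecimal is 0x2CE8.
Stored little-endian, the bytes at ascending addresses are E8 2C.
Read back as big-endian, the last byte is least significant, giving 0xE82C.
0xE82C = 59436.

59436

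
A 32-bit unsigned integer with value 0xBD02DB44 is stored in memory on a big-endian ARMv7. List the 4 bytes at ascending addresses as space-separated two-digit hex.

BD 02 DB 44

Split into bytes (most-significant first): BD 02 DB 44.
Big-endian: lowest address holds the most-significant byte.
So the memory order matches the most-significant-first order: BD 02 DB 44.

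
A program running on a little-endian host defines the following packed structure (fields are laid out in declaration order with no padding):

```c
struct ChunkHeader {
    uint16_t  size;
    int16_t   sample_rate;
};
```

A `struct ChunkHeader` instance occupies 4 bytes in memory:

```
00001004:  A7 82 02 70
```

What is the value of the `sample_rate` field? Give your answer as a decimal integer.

`sample_rate` follows `size` (2 bytes), so it starts at byte offset 2 and occupies 2 bytes.
Bytes at offsets 2..3: 02 70.
Little-endian stores the least-significant byte at the lowest address.
Reassemble most-significant byte first: 70 02 → 0x7002.
0x7002 = 28674.

28674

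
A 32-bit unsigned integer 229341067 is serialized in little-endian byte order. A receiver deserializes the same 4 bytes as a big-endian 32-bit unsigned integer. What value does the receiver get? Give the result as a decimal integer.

2339875597

229341067 in 32-bit hexadecimal is 0x0DAB778B.
Stored little-endian, the bytes at ascending addresses are 8B 77 AB 0D.
Read back as big-endian, the last byte is least significant, giving 0x8B77AB0D.
0x8B77AB0D = 2339875597.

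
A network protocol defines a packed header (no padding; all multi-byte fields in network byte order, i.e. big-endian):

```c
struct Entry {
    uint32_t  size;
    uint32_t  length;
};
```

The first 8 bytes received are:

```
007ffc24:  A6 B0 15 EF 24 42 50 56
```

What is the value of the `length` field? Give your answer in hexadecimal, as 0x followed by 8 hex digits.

0x24425056

`length` follows `size` (4 bytes), so it starts at byte offset 4 and occupies 4 bytes.
Bytes at offsets 4..7: 24 42 50 56.
Big-endian: lowest address holds the most-significant byte.
The bytes are already most-significant first: 0x24425056.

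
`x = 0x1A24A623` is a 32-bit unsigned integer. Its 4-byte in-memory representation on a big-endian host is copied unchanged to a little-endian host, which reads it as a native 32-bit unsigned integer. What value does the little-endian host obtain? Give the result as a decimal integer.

Stored big-endian, the bytes at ascending addresses are 1A 24 A6 23.
Read back as little-endian, the first byte is least significant, giving 0x23A6241A.
0x23A6241A = 598090778.

598090778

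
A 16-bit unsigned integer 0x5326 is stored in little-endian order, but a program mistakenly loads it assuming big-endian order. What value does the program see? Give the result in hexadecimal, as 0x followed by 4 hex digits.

Stored little-endian, the bytes at ascending addresses are 26 53.
Read back as big-endian, the last byte is least significant, giving 0x2653.

0x2653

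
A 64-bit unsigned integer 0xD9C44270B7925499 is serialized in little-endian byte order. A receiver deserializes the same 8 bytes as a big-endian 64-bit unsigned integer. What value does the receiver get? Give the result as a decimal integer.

Stored little-endian, the bytes at ascending addresses are 99 54 92 B7 70 42 C4 D9.
Read back as big-endian, the last byte is least significant, giving 0x995492B77042C4D9.
0x995492B77042C4D9 = 11048617102406763737.

11048617102406763737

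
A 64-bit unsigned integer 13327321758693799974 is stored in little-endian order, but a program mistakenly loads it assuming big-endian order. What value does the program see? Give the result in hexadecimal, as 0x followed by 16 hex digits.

0x263847428728F4B8

13327321758693799974 in 64-bit hexadecimal is 0xB8F4288742473826.
Stored little-endian, the bytes at ascending addresses are 26 38 47 42 87 28 F4 B8.
Read back as big-endian, the last byte is least significant, giving 0x263847428728F4B8.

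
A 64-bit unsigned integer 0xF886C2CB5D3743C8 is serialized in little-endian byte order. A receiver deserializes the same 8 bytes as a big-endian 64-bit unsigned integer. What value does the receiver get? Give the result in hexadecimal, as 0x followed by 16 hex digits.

Stored little-endian, the bytes at ascending addresses are C8 43 37 5D CB C2 86 F8.
Read back as big-endian, the last byte is least significant, giving 0xC843375DCBC286F8.

0xC843375DCBC286F8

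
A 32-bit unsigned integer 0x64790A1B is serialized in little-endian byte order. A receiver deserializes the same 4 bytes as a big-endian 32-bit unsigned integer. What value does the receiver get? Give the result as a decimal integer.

Stored little-endian, the bytes at ascending addresses are 1B 0A 79 64.
Read back as big-endian, the last byte is least significant, giving 0x1B0A7964.
0x1B0A7964 = 453671268.

453671268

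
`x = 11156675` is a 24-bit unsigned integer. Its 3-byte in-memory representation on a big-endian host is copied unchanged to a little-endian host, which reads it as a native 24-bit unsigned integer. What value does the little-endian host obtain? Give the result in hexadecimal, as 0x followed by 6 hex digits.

11156675 in 24-bit hexadecimal is 0xAA3CC3.
Stored big-endian, the bytes at ascending addresses are AA 3C C3.
Read back as little-endian, the first byte is least significant, giving 0xC33CAA.

0xC33CAA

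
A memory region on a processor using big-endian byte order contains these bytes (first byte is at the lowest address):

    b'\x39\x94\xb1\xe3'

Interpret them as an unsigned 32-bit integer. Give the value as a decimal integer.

Big-endian: lowest address holds the most-significant byte.
The bytes are already most-significant first: 0x3994B1E3.
0x3994B1E3 = 966046179.

966046179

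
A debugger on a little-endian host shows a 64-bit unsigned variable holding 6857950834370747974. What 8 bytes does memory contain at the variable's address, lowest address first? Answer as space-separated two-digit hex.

46 1E C3 E9 F2 55 2C 5F

6857950834370747974 in hexadecimal, padded to 64 bits, is 0x5F2C55F2E9C31E46.
Split into bytes (most-significant first): 5F 2C 55 F2 E9 C3 1E 46.
Little-endian stores the least-significant byte at the lowest address.
So at ascending addresses the bytes are 46 1E C3 E9 F2 55 2C 5F.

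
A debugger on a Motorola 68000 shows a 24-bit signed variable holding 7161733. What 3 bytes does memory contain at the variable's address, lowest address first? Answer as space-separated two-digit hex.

6D 47 85

7161733 in hexadecimal, padded to 24 bits, is 0x6D4785.
Split into bytes (most-significant first): 6D 47 85.
Big-endian: lowest address holds the most-significant byte.
So the memory order matches the most-significant-first order: 6D 47 85.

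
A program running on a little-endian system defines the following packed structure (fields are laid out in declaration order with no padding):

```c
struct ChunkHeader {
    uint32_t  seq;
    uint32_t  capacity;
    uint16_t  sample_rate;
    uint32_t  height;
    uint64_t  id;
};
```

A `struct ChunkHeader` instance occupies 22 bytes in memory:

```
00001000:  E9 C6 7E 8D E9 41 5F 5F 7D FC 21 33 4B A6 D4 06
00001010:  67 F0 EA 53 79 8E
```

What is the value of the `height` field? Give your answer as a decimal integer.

2789946145

`height` follows `seq` (4 B), `capacity` (4 B), `sample_rate` (2 B), so it starts at offset 4 + 4 + 2 = 10 and occupies 4 bytes.
Bytes at offsets 10..13: 21 33 4B A6.
In little-endian order the low byte comes first in memory.
Reassemble most-significant byte first: A6 4B 33 21 → 0xA64B3321.
0xA64B3321 = 2789946145.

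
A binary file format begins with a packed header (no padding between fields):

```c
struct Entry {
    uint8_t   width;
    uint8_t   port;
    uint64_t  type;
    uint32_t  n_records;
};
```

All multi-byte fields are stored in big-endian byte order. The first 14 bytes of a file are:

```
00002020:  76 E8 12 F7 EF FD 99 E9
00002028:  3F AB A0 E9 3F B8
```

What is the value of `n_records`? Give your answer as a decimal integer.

2699640760

`n_records` follows `width` (1 B), `port` (1 B), `type` (8 B), so it starts at offset 1 + 1 + 8 = 10 and occupies 4 bytes.
Bytes at offsets 10..13: A0 E9 3F B8.
In big-endian order the high byte comes first in memory.
The bytes are already most-significant first: 0xA0E93FB8.
0xA0E93FB8 = 2699640760.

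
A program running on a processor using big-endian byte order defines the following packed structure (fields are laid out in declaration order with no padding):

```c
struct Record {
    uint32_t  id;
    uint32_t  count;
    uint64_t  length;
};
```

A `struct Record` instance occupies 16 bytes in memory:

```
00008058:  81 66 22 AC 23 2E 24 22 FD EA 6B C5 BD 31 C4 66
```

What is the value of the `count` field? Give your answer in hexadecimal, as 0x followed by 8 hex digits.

`count` follows `id` (4 bytes), so it starts at byte offset 4 and occupies 4 bytes.
Bytes at offsets 4..7: 23 2E 24 22.
Big-endian stores the most-significant byte at the lowest address.
The bytes are already most-significant first: 0x232E2422.

0x232E2422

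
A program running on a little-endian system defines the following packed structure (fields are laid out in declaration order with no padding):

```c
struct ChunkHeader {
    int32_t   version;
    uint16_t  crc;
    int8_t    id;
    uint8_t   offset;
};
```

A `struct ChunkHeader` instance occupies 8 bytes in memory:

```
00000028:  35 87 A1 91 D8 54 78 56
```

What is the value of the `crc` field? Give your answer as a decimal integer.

`crc` follows `version` (4 bytes), so it starts at byte offset 4 and occupies 2 bytes.
Bytes at offsets 4..5: D8 54.
In little-endian order the low byte comes first in memory.
Reassemble most-significant byte first: 54 D8 → 0x54D8.
0x54D8 = 21720.

21720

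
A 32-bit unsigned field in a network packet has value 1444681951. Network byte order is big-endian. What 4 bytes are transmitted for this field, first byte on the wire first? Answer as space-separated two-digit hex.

56 1C 18 DF

1444681951 in hexadecimal, padded to 32 bits, is 0x561C18DF.
Split into bytes (most-significant first): 56 1C 18 DF.
In big-endian order the high byte comes first in memory.
So the memory order matches the most-significant-first order: 56 1C 18 DF.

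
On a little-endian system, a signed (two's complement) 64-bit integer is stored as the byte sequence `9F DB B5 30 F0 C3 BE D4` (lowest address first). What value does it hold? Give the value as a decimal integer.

Little-endian stores the least-significant byte at the lowest address.
Reassemble most-significant byte first: D4 BE C3 F0 30 B5 DB 9F → 0xD4BEC3F030B5DB9F.
Top bit is set, so as a signed 64-bit value this is 0xD4BEC3F030B5DB9F − 2^64 = -3116838455717012577.

-3116838455717012577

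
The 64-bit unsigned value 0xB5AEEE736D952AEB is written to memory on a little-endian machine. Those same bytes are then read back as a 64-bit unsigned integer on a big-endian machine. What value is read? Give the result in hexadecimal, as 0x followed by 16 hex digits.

0xEB2A956D73EEAEB5

Stored little-endian, the bytes at ascending addresses are EB 2A 95 6D 73 EE AE B5.
Read back as big-endian, the last byte is least significant, giving 0xEB2A956D73EEAEB5.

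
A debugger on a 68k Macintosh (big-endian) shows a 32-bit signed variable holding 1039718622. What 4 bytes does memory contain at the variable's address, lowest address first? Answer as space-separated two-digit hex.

3D F8 D8 DE

1039718622 in hexadecimal, padded to 32 bits, is 0x3DF8D8DE.
Split into bytes (most-significant first): 3D F8 D8 DE.
Big-endian stores the most-significant byte at the lowest address.
So the memory order matches the most-significant-first order: 3D F8 D8 DE.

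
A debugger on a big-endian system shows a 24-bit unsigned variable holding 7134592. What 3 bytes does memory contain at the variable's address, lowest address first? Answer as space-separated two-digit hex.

7134592 in hexadecimal, padded to 24 bits, is 0x6CDD80.
Split into bytes (most-significant first): 6C DD 80.
Big-endian: lowest address holds the most-significant byte.
So the memory order matches the most-significant-first order: 6C DD 80.

6C DD 80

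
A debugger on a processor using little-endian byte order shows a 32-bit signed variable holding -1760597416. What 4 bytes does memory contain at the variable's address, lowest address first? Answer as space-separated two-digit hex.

58 6A 0F 97

Two's complement of -1760597416 in 32 bits: 1760597416 = 0x68F095A8; invert → 0x970F6A57; add 1 → 0x970F6A58.
Split into bytes (most-significant first): 97 0F 6A 58.
Little-endian: lowest address holds the least-significant byte.
So at ascending addresses the bytes are 58 6A 0F 97.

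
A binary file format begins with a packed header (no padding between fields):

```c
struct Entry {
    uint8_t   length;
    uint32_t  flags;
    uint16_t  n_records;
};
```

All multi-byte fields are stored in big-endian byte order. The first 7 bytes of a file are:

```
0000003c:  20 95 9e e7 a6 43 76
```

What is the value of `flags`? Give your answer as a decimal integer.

`flags` follows `length` (1 byte), so it starts at byte offset 1 and occupies 4 bytes.
Bytes at offsets 1..4: 95 9E E7 A6.
Big-endian stores the most-significant byte at the lowest address.
The bytes are already most-significant first: 0x959EE7A6.
0x959EE7A6 = 2510219174.

2510219174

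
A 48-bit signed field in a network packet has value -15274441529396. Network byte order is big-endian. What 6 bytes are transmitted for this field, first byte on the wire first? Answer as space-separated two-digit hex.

F2 1B A4 56 A7 CC

Two's complement of -15274441529396 in 48 bits: 15274441529396 = 0x0DE45BA95834; invert → 0xF21BA456A7CB; add 1 → 0xF21BA456A7CC.
Split into bytes (most-significant first): F2 1B A4 56 A7 CC.
Big-endian stores the most-significant byte at the lowest address.
So the memory order matches the most-significant-first order: F2 1B A4 56 A7 CC.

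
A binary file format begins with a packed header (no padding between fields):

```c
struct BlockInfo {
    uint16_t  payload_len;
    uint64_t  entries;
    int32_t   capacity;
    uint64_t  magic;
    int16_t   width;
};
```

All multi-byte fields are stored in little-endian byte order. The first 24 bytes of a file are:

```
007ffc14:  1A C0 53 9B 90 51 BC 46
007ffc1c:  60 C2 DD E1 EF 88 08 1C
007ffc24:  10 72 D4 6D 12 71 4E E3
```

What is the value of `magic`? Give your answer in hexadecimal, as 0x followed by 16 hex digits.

`magic` follows `payload_len` (2 B), `entries` (8 B), `capacity` (4 B), so it starts at offset 2 + 8 + 4 = 14 and occupies 8 bytes.
Bytes at offsets 14..21: 08 1C 10 72 D4 6D 12 71.
Little-endian: lowest address holds the least-significant byte.
Reassemble most-significant byte first: 71 12 6D D4 72 10 1C 08 → 0x71126DD472101C08.

0x71126DD472101C08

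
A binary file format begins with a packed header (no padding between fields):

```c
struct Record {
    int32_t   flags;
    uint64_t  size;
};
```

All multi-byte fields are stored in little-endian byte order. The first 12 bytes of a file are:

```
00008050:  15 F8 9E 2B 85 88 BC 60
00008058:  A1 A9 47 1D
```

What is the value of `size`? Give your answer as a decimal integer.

`size` follows `flags` (4 bytes), so it starts at byte offset 4 and occupies 8 bytes.
Bytes at offsets 4..11: 85 88 BC 60 A1 A9 47 1D.
In little-endian order the low byte comes first in memory.
Reassemble most-significant byte first: 1D 47 A9 A1 60 BC 88 85 → 0x1D47A9A160BC8885.
0x1D47A9A160BC8885 = 2109841461024163973.

2109841461024163973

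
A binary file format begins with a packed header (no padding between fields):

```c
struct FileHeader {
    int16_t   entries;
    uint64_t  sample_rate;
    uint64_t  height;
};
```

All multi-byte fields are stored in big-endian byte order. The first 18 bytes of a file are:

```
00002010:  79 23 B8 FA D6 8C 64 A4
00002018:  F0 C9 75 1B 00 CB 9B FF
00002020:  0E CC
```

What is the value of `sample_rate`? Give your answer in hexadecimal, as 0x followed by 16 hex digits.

0xB8FAD68C64A4F0C9

`sample_rate` follows `entries` (2 bytes), so it starts at byte offset 2 and occupies 8 bytes.
Bytes at offsets 2..9: B8 FA D6 8C 64 A4 F0 C9.
Big-endian stores the most-significant byte at the lowest address.
The bytes are already most-significant first: 0xB8FAD68C64A4F0C9.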